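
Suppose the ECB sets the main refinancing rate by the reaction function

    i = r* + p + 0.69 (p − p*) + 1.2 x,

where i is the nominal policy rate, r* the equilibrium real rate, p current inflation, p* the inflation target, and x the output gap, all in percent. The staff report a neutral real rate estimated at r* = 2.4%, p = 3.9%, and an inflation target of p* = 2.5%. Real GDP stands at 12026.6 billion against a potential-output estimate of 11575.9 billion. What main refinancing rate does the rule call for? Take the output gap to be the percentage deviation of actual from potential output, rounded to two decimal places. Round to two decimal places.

11.93%

Output gap = 100 × (12026.6 − 11575.9) / 11575.9 = 3.89%.
i = 2.40 + 3.90 + 0.69 × (3.90 − 2.50) + 1.2 × 3.89
   = 2.40 + 3.9 + 0.966 + 4.668 = 11.93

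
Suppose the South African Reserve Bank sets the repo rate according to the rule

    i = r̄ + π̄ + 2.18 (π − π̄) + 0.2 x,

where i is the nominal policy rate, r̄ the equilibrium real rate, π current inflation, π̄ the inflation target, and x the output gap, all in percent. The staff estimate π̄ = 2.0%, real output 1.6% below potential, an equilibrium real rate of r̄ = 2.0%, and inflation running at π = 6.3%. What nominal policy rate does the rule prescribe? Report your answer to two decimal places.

Output 1.6% below potential → x = -1.6.
i = 2.0 + 2.0 + 2.18 × (6.3 − 2.0) + 0.2 × (-1.6)
   = 2.0 + 2 + 9.374 − 0.32 = 13.05

13.05%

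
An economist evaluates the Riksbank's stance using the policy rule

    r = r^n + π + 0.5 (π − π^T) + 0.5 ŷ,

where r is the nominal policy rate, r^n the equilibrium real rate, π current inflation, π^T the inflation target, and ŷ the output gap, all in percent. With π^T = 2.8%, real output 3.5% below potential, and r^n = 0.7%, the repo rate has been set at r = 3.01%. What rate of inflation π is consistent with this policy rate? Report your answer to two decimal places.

Output 3.5% below potential → ŷ = -3.5.
Collecting π: r = r^n + (1 + 0.5) π − 0.5 π^T + 0.5 ŷ
1.5 π = 3.01 − 0.7 + 0.5 × 2.8 − 0.5 × (-3.5) = 5.46
π = 5.46 / 1.5 = 3.64

3.64%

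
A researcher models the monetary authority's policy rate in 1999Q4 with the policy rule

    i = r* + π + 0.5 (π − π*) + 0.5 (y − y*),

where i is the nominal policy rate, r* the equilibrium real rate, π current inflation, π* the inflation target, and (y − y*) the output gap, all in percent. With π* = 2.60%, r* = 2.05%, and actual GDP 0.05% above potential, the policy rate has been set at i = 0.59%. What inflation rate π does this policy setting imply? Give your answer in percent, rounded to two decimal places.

-0.12%

Output 0.05% above potential → (y − y*) = 0.05.
Collecting π: i = r* + (1 + 0.5) π − 0.5 π* + 0.5 (y − y*)
1.5 π = 0.59 − 2.05 + 0.5 × 2.60 − 0.5 × 0.05 = -0.185
π = -0.185 / 1.5 = -0.12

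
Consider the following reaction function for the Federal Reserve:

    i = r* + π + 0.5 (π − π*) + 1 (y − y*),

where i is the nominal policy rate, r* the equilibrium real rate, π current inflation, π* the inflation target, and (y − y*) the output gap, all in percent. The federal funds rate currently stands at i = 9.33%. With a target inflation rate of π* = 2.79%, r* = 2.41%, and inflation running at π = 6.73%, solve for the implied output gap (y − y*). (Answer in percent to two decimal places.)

1 (y − y*) = 9.33 − 2.41 − 6.73 − 0.5 × (6.73 − 2.79) = -1.78
(y − y*) = -1.78 / 1 = -1.78

-1.78%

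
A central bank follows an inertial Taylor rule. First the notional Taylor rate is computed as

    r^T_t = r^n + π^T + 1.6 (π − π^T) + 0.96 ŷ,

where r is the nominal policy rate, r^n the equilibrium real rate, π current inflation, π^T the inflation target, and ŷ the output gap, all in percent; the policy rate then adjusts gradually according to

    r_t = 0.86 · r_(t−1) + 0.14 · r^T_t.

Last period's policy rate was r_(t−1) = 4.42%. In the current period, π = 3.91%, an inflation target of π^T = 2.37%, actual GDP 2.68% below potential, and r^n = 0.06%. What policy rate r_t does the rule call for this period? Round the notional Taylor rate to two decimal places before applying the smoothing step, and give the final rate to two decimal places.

Output 2.68% below potential → ŷ = -2.68.
r^T_t = 0.06 + 2.37 + 1.6 × (3.91 − 2.37) + 0.96 × (-2.68)
   = 0.06 + 2.37 + 2.464 − 2.5728 = 2.32
r_t = 0.86 × 4.42 + 0.14 × 2.32 = 3.8012 + 0.3248 = 4.13

4.13%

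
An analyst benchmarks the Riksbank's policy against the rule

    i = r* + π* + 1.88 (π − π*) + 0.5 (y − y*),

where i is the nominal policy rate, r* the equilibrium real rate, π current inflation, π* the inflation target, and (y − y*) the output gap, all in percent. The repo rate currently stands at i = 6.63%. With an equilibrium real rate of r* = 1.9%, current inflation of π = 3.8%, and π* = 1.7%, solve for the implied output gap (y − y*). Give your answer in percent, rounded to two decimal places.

-1.84%

0.5 (y − y*) = 6.63 − 1.9 − 1.7 − 1.88 × (3.8 − 1.7) = -0.918
(y − y*) = -0.918 / 0.5 = -1.84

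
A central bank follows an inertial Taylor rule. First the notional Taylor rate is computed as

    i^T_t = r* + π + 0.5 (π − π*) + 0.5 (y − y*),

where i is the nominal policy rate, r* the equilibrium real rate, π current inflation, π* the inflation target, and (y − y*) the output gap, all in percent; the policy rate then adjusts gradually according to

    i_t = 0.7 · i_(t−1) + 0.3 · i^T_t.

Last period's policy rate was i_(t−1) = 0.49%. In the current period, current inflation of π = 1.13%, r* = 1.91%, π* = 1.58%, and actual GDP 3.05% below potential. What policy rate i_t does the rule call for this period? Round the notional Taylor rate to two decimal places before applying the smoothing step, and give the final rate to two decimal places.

0.73%

Output 3.05% below potential → (y − y*) = -3.05.
i^T_t = 1.91 + 1.13 + 0.5 × (1.13 − 1.58) + 0.5 × (-3.05)
   = 1.91 + 1.13 − 0.225 − 1.525 = 1.29
i_t = 0.7 × 0.49 + 0.3 × 1.29 = 0.343 + 0.387 = 0.73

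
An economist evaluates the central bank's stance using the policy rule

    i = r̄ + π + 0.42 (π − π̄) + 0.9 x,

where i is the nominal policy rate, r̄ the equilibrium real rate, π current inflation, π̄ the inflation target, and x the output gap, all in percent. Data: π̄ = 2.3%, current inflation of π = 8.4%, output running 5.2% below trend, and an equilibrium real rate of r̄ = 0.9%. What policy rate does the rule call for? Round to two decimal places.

Output 5.2% below potential → x = -5.2.
i = 0.9 + 8.4 + 0.42 × (8.4 − 2.3) + 0.9 × (-5.2)
   = 0.9 + 8.4 + 2.562 − 4.68 = 7.18

7.18%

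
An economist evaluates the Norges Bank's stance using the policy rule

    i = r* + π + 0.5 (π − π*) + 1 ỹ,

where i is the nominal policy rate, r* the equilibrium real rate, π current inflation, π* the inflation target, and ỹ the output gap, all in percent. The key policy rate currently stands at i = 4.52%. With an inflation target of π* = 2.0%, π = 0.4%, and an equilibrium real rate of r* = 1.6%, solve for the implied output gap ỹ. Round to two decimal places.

1 ỹ = 4.52 − 1.6 − 0.4 − 0.5 × (0.4 − 2.0) = 3.32
ỹ = 3.32 / 1 = 3.32

3.32%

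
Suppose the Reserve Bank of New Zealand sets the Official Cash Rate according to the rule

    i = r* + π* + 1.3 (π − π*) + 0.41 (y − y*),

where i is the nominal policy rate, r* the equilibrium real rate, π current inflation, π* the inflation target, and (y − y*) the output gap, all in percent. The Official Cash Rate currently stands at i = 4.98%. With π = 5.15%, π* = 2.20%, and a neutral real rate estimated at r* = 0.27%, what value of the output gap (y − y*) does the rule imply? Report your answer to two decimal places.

0.41 (y − y*) = 4.98 − 0.27 − 2.20 − 1.3 × (5.15 − 2.20) = -1.325
(y − y*) = -1.325 / 0.41 = -3.23

-3.23%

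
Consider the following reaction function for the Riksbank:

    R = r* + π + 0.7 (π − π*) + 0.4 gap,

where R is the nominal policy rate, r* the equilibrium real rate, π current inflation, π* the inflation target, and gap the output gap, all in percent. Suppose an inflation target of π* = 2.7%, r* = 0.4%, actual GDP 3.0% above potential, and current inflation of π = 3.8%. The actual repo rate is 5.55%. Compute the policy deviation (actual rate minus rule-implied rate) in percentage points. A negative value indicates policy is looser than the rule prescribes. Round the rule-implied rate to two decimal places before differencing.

-0.62 pp

Output 3.0% above potential → gap = 3.0.
R = 0.4 + 3.8 + 0.7 × (3.8 − 2.7) + 0.4 × 3.0
   = 0.4 + 3.8 + 0.77 + 1.2 = 6.17
Deviation = 5.55 − 6.17 = -0.62 pp.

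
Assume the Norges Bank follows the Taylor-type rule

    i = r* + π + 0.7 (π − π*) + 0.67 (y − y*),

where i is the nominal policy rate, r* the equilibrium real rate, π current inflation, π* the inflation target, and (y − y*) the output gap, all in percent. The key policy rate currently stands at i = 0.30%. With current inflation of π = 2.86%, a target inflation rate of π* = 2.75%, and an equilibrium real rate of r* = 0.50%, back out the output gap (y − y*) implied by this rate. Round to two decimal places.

0.67 (y − y*) = 0.30 − 0.50 − 2.86 − 0.7 × (2.86 − 2.75) = -3.137
(y − y*) = -3.137 / 0.67 = -4.68

-4.68%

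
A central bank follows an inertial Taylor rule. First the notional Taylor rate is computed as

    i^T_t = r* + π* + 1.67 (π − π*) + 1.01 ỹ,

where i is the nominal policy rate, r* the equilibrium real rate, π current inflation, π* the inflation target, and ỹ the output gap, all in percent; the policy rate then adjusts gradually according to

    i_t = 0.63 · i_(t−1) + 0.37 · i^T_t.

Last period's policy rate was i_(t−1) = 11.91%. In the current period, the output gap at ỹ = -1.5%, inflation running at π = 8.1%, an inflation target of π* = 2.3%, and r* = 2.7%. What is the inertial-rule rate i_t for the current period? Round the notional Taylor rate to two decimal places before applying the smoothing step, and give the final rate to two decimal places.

i^T_t = 2.7 + 2.3 + 1.67 × (8.1 − 2.3) + 1.01 × (-1.5)
   = 2.7 + 2.3 + 9.686 − 1.515 = 13.17
i_t = 0.63 × 11.91 + 0.37 × 13.17 = 7.5033 + 4.8729 = 12.38

12.38%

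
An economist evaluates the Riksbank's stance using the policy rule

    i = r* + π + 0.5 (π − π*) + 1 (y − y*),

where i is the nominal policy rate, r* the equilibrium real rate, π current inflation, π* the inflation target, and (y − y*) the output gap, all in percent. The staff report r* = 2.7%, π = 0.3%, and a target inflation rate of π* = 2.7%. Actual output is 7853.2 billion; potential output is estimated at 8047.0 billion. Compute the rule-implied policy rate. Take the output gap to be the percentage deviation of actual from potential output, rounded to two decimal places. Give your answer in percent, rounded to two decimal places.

Output gap = 100 × (7853.2 − 8047.0) / 8047.0 = -2.41%.
i = 2.70 + 0.30 + 0.5 × (0.30 − 2.70) + 1 × (-2.41)
   = 2.70 + 0.3 − 1.2 − 2.41 = -0.61

-0.61%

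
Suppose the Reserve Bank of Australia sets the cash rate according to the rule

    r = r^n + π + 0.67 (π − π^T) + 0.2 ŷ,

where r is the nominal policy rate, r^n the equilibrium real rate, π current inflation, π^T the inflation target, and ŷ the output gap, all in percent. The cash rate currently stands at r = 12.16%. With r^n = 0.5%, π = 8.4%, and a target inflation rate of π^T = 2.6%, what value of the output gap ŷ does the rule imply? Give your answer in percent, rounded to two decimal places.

-3.13%

0.2 ŷ = 12.16 − 0.5 − 8.4 − 0.67 × (8.4 − 2.6) = -0.626
ŷ = -0.626 / 0.2 = -3.13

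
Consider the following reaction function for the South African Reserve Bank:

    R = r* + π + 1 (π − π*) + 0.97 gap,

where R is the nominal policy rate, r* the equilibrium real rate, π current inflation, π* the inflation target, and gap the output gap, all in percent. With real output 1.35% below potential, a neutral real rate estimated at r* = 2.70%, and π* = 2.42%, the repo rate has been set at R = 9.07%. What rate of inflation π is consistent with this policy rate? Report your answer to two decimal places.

Output 1.35% below potential → gap = -1.35.
Collecting π: R = r* + (1 + 1) π − 1 π* + 0.97 gap
2 π = 9.07 − 2.70 + 1 × 2.42 − 0.97 × (-1.35) = 10.0995
π = 10.0995 / 2 = 5.05

5.05%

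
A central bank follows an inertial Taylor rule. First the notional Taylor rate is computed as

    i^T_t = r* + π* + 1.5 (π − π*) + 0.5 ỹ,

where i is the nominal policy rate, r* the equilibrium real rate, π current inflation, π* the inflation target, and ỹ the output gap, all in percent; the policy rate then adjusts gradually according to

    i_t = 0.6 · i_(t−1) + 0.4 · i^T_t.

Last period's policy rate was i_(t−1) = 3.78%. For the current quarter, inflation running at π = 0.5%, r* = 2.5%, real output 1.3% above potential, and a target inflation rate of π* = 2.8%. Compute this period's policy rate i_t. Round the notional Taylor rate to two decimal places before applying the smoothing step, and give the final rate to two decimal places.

3.27%

Output 1.3% above potential → ỹ = 1.3.
i^T_t = 2.5 + 2.8 + 1.5 × (0.5 − 2.8) + 0.5 × 1.3
   = 2.5 + 2.8 − 3.45 + 0.65 = 2.50
i_t = 0.6 × 3.78 + 0.4 × 2.50 = 2.268 + 1 = 3.27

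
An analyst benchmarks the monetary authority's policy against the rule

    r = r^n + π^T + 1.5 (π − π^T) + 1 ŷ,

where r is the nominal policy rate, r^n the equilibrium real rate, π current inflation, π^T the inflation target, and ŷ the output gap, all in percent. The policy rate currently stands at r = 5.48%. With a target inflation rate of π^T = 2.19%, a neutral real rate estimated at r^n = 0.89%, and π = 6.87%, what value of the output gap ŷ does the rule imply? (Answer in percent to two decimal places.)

1 ŷ = 5.48 − 0.89 − 2.19 − 1.5 × (6.87 − 2.19) = -4.62
ŷ = -4.62 / 1 = -4.62

-4.62%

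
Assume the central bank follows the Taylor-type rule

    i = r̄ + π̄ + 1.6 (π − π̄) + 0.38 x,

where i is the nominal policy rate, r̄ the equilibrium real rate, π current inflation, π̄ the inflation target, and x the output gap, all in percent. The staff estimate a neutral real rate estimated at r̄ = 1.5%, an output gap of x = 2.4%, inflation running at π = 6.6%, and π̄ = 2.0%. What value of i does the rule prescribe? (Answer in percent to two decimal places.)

11.77%

i = 1.5 + 2.0 + 1.6 × (6.6 − 2.0) + 0.38 × 2.4
   = 1.5 + 2 + 7.36 + 0.912 = 11.77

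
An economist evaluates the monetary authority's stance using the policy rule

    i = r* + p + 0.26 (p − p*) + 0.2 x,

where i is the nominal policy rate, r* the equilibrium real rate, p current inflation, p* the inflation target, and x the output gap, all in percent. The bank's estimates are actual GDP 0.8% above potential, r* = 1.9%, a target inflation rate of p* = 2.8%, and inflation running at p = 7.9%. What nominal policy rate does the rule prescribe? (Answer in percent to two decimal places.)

Output 0.8% above potential → x = 0.8.
i = 1.9 + 7.9 + 0.26 × (7.9 − 2.8) + 0.2 × 0.8
   = 1.9 + 7.9 + 1.326 + 0.16 = 11.29

11.29%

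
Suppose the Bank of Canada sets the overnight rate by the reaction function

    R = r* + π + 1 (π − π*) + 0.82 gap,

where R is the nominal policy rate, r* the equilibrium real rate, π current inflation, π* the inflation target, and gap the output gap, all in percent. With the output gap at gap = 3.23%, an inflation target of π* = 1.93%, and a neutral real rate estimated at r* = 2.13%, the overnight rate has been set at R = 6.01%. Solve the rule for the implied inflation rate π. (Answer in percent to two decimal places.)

Collecting π: R = r* + (1 + 1) π − 1 π* + 0.82 gap
2 π = 6.01 − 2.13 + 1 × 1.93 − 0.82 × 3.23 = 3.1614
π = 3.1614 / 2 = 1.58

1.58%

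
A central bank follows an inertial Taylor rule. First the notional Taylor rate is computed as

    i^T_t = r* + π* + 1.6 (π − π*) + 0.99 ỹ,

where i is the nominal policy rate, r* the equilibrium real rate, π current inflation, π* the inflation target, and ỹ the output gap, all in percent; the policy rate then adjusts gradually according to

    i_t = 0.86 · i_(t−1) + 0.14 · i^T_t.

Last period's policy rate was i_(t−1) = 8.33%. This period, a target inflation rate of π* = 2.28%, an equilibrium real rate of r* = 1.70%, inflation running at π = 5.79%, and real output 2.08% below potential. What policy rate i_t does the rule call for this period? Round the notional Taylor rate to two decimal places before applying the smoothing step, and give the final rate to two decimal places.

8.22%

Output 2.08% below potential → ỹ = -2.08.
i^T_t = 1.70 + 2.28 + 1.6 × (5.79 − 2.28) + 0.99 × (-2.08)
   = 1.70 + 2.28 + 5.616 − 2.0592 = 7.54
i_t = 0.86 × 8.33 + 0.14 × 7.54 = 7.1638 + 1.0556 = 8.22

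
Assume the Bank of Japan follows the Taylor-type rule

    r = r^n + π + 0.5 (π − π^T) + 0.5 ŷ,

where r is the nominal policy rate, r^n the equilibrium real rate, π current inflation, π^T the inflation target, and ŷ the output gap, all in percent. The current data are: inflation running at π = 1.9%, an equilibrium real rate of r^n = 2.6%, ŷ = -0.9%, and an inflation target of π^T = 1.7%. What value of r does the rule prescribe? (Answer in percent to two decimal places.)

4.15%

r = 2.6 + 1.9 + 0.5 × (1.9 − 1.7) + 0.5 × (-0.9)
   = 2.6 + 1.9 + 0.1 − 0.45 = 4.15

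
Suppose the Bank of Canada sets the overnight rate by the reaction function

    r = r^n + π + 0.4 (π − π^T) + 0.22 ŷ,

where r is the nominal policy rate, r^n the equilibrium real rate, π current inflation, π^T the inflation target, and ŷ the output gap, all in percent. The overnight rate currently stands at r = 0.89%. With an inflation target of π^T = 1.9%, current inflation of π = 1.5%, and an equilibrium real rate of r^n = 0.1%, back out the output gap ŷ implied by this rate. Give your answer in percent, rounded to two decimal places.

-2.50%

0.22 ŷ = 0.89 − 0.1 − 1.5 − 0.4 × (1.5 − 1.9) = -0.55
ŷ = -0.55 / 0.22 = -2.50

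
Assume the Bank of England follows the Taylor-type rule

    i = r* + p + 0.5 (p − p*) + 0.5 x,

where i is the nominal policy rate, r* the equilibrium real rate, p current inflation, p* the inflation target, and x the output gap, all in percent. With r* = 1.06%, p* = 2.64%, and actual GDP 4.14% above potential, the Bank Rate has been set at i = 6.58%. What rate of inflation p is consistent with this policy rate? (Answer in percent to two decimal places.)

Output 4.14% above potential → x = 4.14.
Collecting p: i = r* + (1 + 0.5) p − 0.5 p* + 0.5 x
1.5 p = 6.58 − 1.06 + 0.5 × 2.64 − 0.5 × 4.14 = 4.77
p = 4.77 / 1.5 = 3.18

3.18%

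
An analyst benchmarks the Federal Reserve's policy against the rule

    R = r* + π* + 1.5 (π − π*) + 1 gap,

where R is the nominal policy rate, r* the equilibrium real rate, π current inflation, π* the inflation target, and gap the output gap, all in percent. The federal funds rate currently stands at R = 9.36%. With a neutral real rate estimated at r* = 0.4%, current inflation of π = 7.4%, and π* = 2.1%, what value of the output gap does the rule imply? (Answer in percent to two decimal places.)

1 gap = 9.36 − 0.4 − 2.1 − 1.5 × (7.4 − 2.1) = -1.09
gap = -1.09 / 1 = -1.09

-1.09%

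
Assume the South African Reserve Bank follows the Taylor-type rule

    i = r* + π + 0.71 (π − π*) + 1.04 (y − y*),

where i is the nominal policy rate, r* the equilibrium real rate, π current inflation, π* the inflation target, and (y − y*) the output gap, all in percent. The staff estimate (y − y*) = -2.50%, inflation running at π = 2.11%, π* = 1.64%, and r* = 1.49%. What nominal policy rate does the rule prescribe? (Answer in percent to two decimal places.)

i = 1.49 + 2.11 + 0.71 × (2.11 − 1.64) + 1.04 × (-2.50)
   = 1.49 + 2.11 + 0.3337 − 2.6 = 1.33

1.33%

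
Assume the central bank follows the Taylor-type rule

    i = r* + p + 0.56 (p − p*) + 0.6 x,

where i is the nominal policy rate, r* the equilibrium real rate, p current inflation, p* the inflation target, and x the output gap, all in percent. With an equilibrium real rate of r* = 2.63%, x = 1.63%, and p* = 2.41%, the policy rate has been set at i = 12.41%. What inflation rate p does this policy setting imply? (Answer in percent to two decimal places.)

Collecting p: i = r* + (1 + 0.56) p − 0.56 p* + 0.6 x
1.56 p = 12.41 − 2.63 + 0.56 × 2.41 − 0.6 × 1.63 = 10.1516
p = 10.1516 / 1.56 = 6.51

6.51%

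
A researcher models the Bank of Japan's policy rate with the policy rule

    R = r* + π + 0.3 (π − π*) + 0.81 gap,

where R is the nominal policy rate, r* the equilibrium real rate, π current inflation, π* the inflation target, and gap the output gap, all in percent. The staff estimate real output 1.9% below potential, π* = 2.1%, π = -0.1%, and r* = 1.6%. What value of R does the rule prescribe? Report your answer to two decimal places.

Output 1.9% below potential → gap = -1.9.
R = 1.6 + (-0.1) + 0.3 × (-0.1 − 2.1) + 0.81 × (-1.9)
   = 1.6 − 0.1 − 0.66 − 1.539 = -0.70

-0.70%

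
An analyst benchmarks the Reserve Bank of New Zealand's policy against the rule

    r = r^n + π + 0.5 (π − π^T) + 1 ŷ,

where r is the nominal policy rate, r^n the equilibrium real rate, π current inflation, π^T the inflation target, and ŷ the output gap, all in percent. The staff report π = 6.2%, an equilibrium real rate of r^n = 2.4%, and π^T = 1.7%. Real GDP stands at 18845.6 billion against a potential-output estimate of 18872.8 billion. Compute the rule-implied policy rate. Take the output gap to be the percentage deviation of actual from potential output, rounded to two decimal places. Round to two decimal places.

Output gap = 100 × (18845.6 − 18872.8) / 18872.8 = -0.14%.
r = 2.40 + 6.20 + 0.5 × (6.20 − 1.70) + 1 × (-0.14)
   = 2.40 + 6.2 + 2.25 − 0.14 = 10.71

10.71%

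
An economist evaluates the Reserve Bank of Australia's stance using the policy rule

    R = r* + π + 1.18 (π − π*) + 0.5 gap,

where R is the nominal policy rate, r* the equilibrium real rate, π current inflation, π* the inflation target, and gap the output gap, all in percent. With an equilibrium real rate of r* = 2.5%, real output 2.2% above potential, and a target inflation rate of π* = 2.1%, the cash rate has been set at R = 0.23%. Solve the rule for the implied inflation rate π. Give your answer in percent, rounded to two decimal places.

Output 2.2% above potential → gap = 2.2.
Collecting π: R = r* + (1 + 1.18) π − 1.18 π* + 0.5 gap
2.18 π = 0.23 − 2.5 + 1.18 × 2.1 − 0.5 × 2.2 = -0.892
π = -0.892 / 2.18 = -0.41

-0.41%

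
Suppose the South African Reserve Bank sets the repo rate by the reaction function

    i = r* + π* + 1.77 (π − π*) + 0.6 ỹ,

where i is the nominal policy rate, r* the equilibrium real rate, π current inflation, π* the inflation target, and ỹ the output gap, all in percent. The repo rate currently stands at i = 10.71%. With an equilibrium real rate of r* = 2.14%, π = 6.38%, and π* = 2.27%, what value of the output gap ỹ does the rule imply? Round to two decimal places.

-1.62%

0.6 ỹ = 10.71 − 2.14 − 2.27 − 1.77 × (6.38 − 2.27) = -0.9747
ỹ = -0.9747 / 0.6 = -1.62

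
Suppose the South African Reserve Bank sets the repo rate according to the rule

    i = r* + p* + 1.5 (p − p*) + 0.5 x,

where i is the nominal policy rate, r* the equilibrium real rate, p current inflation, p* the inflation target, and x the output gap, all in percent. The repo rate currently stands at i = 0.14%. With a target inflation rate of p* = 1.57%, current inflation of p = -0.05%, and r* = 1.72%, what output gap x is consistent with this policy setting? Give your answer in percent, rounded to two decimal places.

-1.44%

0.5 x = 0.14 − 1.72 − 1.57 − 1.5 × ((-0.05) − 1.57) = -0.72
x = -0.72 / 0.5 = -1.44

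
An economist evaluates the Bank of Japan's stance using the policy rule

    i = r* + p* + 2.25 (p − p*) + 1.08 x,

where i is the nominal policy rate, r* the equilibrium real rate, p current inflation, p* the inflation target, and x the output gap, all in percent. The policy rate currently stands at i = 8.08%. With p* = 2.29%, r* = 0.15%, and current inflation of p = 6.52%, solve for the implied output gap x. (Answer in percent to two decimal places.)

1.08 x = 8.08 − 0.15 − 2.29 − 2.25 × (6.52 − 2.29) = -3.8775
x = -3.8775 / 1.08 = -3.59

-3.59%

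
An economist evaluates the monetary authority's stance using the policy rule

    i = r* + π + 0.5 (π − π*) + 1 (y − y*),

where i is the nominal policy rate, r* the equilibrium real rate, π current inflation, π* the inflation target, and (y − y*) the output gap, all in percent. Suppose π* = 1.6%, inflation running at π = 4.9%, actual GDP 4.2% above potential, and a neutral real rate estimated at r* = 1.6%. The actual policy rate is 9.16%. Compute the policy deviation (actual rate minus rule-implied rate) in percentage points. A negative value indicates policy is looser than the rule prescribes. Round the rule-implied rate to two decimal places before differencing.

Output 4.2% above potential → (y − y*) = 4.2.
i = 1.6 + 4.9 + 0.5 × (4.9 − 1.6) + 1 × 4.2
   = 1.6 + 4.9 + 1.65 + 4.2 = 12.35
Deviation = 9.16 − 12.35 = -3.19 pp.

-3.19 pp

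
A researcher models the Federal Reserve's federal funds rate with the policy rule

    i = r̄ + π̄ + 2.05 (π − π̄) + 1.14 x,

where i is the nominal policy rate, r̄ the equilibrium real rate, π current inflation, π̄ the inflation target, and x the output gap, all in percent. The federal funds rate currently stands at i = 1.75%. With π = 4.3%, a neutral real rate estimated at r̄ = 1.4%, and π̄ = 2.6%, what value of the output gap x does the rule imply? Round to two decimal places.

-5.03%

1.14 x = 1.75 − 1.4 − 2.6 − 2.05 × (4.3 − 2.6) = -5.735
x = -5.735 / 1.14 = -5.03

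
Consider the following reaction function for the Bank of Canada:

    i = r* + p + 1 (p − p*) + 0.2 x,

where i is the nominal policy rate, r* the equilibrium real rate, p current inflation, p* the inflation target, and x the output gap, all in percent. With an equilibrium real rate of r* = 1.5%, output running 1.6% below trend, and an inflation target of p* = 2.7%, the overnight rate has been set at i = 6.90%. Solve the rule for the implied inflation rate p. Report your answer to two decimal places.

Output 1.6% below potential → x = -1.6.
Collecting p: i = r* + (1 + 1) p − 1 p* + 0.2 x
2 p = 6.90 − 1.5 + 1 × 2.7 − 0.2 × (-1.6) = 8.42
p = 8.42 / 2 = 4.21

4.21%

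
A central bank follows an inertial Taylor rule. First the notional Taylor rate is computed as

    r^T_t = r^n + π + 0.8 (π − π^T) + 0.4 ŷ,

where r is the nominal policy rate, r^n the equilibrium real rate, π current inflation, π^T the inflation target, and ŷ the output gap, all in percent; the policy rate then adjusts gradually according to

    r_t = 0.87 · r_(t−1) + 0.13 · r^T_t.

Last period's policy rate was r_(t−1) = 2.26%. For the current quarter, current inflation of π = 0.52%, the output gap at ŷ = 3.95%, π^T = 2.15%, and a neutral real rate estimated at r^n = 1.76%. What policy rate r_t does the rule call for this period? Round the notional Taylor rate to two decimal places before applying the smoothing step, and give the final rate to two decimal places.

r^T_t = 1.76 + 0.52 + 0.8 × (0.52 − 2.15) + 0.4 × 3.95
   = 1.76 + 0.52 − 1.304 + 1.58 = 2.56
r_t = 0.87 × 2.26 + 0.13 × 2.56 = 1.9662 + 0.3328 = 2.30

2.30%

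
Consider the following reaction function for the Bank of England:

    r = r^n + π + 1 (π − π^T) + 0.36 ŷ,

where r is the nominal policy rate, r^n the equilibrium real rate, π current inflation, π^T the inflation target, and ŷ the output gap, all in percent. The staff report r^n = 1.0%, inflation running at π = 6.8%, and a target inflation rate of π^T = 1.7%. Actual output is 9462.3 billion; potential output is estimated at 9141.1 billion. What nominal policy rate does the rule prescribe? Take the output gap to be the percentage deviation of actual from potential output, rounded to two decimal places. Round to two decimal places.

Output gap = 100 × (9462.3 − 9141.1) / 9141.1 = 3.51%.
r = 1.00 + 6.80 + 1 × (6.80 − 1.70) + 0.36 × 3.51
   = 1.00 + 6.8 + 5.1 + 1.2636 = 14.16

14.16%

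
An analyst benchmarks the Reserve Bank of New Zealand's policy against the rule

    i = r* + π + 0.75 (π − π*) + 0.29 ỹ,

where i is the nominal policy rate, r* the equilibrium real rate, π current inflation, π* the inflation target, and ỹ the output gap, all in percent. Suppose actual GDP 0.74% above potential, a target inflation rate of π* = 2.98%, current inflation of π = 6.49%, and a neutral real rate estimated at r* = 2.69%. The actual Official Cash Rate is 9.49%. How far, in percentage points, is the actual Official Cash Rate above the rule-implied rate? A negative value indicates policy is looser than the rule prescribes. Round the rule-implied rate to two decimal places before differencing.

-2.54 pp

Output 0.74% above potential → ỹ = 0.74.
i = 2.69 + 6.49 + 0.75 × (6.49 − 2.98) + 0.29 × 0.74
   = 2.69 + 6.49 + 2.6325 + 0.2146 = 12.03
Deviation = 9.49 − 12.03 = -2.54 pp.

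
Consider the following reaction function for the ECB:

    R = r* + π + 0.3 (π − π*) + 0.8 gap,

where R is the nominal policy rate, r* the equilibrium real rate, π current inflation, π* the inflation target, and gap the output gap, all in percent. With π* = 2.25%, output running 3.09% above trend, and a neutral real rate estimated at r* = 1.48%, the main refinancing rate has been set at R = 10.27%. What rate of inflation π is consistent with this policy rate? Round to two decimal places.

Output 3.09% above potential → gap = 3.09.
Collecting π: R = r* + (1 + 0.3) π − 0.3 π* + 0.8 gap
1.3 π = 10.27 − 1.48 + 0.3 × 2.25 − 0.8 × 3.09 = 6.993
π = 6.993 / 1.3 = 5.38

5.38%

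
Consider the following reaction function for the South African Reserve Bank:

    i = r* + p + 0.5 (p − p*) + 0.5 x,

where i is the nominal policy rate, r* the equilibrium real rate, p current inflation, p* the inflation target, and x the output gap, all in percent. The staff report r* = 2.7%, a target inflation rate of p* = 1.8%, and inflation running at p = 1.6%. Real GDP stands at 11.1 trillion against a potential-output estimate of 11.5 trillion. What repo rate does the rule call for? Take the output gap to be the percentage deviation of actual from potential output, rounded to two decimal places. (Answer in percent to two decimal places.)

2.46%

Output gap = 100 × (11.1 − 11.5) / 11.5 = -3.48%.
i = 2.70 + 1.60 + 0.5 × (1.60 − 1.80) + 0.5 × (-3.48)
   = 2.70 + 1.6 − 0.1 − 1.74 = 2.46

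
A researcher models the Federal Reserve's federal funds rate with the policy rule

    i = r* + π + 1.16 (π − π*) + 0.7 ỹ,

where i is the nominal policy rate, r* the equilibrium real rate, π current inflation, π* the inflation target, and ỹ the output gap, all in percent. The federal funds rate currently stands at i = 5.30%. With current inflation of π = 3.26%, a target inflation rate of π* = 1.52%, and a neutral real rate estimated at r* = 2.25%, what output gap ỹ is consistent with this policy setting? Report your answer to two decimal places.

0.7 ỹ = 5.30 − 2.25 − 3.26 − 1.16 × (3.26 − 1.52) = -2.2284
ỹ = -2.2284 / 0.7 = -3.18

-3.18%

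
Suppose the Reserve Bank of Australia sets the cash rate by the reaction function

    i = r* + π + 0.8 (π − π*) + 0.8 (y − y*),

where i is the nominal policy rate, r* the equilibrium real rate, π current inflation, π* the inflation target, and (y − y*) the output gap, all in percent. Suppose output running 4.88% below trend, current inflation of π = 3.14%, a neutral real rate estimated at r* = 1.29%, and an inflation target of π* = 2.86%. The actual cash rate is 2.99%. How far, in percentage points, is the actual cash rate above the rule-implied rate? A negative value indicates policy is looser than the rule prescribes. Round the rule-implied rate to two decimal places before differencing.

Output 4.88% below potential → (y − y*) = -4.88.
i = 1.29 + 3.14 + 0.8 × (3.14 − 2.86) + 0.8 × (-4.88)
   = 1.29 + 3.14 + 0.224 − 3.904 = 0.75
Deviation = 2.99 − 0.75 = 2.24 pp.

2.24 pp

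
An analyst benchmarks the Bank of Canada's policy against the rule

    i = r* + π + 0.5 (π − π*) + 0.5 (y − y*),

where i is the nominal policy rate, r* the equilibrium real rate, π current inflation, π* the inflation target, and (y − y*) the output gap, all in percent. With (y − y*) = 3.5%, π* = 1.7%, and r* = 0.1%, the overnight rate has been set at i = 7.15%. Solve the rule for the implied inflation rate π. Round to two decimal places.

Collecting π: i = r* + (1 + 0.5) π − 0.5 π* + 0.5 (y − y*)
1.5 π = 7.15 − 0.1 + 0.5 × 1.7 − 0.5 × 3.5 = 6.15
π = 6.15 / 1.5 = 4.10

4.10%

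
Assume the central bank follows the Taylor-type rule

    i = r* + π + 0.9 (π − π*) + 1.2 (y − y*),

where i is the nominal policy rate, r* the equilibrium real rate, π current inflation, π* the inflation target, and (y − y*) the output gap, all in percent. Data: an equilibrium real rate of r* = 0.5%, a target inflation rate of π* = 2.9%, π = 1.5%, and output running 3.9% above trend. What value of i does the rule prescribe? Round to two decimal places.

Output 3.9% above potential → (y − y*) = 3.9.
i = 0.5 + 1.5 + 0.9 × (1.5 − 2.9) + 1.2 × 3.9
   = 0.5 + 1.5 − 1.26 + 4.68 = 5.42

5.42%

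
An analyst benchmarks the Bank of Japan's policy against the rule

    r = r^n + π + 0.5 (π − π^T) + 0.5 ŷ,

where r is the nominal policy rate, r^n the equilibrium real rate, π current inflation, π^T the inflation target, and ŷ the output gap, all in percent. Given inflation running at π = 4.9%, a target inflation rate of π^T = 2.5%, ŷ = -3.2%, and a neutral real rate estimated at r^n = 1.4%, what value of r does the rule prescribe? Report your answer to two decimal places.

r = 1.4 + 4.9 + 0.5 × (4.9 − 2.5) + 0.5 × (-3.2)
   = 1.4 + 4.9 + 1.2 − 1.6 = 5.90

5.90%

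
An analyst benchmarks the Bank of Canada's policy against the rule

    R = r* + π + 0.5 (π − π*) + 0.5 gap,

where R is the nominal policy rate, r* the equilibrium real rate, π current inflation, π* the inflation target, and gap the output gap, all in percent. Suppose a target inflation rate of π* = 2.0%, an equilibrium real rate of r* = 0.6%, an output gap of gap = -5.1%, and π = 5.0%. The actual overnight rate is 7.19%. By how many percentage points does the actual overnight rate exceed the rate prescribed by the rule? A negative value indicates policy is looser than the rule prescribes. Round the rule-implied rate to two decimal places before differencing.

R = 0.6 + 5.0 + 0.5 × (5.0 − 2.0) + 0.5 × (-5.1)
   = 0.6 + 5 + 1.5 − 2.55 = 4.55
Deviation = 7.19 − 4.55 = 2.64 pp.

2.64 pp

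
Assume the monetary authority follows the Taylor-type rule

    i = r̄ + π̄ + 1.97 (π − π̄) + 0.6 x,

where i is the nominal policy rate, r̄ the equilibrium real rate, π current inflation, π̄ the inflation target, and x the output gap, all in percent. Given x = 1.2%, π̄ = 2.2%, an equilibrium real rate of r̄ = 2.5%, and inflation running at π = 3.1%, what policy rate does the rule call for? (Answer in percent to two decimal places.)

i = 2.5 + 2.2 + 1.97 × (3.1 − 2.2) + 0.6 × 1.2
   = 2.5 + 2.2 + 1.773 + 0.72 = 7.19

7.19%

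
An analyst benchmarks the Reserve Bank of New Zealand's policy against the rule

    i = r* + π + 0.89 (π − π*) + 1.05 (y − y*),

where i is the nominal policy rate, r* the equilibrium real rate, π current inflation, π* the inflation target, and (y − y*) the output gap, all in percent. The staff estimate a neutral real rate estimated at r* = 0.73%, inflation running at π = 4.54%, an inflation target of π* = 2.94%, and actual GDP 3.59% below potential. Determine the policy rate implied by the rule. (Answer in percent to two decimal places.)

2.92%

Output 3.59% below potential → (y − y*) = -3.59.
i = 0.73 + 4.54 + 0.89 × (4.54 − 2.94) + 1.05 × (-3.59)
   = 0.73 + 4.54 + 1.424 − 3.7695 = 2.92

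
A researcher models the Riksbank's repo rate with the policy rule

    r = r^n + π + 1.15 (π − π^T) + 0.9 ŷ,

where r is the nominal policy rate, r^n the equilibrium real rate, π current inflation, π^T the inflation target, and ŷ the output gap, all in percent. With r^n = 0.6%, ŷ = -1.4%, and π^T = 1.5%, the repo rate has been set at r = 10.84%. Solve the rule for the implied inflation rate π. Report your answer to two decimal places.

Collecting π: r = r^n + (1 + 1.15) π − 1.15 π^T + 0.9 ŷ
2.15 π = 10.84 − 0.6 + 1.15 × 1.5 − 0.9 × (-1.4) = 13.225
π = 13.225 / 2.15 = 6.15

6.15%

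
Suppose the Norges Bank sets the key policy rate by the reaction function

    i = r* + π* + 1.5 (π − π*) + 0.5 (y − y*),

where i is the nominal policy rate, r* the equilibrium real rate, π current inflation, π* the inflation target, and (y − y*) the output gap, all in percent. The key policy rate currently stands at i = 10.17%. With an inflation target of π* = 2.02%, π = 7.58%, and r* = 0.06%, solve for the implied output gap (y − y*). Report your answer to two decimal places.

-0.50%

0.5 (y − y*) = 10.17 − 0.06 − 2.02 − 1.5 × (7.58 − 2.02) = -0.25
(y − y*) = -0.25 / 0.5 = -0.50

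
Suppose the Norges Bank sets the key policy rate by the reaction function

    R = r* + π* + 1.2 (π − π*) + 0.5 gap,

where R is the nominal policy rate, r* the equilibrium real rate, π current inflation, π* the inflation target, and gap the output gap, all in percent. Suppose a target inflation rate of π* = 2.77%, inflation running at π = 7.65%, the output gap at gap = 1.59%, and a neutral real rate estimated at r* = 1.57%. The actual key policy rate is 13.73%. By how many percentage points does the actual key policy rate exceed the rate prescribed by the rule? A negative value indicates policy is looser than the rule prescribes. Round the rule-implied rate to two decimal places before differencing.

R = 1.57 + 2.77 + 1.2 × (7.65 − 2.77) + 0.5 × 1.59
   = 1.57 + 2.77 + 5.856 + 0.795 = 10.99
Deviation = 13.73 − 10.99 = 2.74 pp.

2.74 pp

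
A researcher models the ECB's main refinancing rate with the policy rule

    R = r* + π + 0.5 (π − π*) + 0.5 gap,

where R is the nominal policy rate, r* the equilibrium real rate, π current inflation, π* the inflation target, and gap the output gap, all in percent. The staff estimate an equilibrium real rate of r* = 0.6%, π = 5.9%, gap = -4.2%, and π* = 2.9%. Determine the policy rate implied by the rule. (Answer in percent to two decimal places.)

R = 0.6 + 5.9 + 0.5 × (5.9 − 2.9) + 0.5 × (-4.2)
   = 0.6 + 5.9 + 1.5 − 2.1 = 5.90

5.90%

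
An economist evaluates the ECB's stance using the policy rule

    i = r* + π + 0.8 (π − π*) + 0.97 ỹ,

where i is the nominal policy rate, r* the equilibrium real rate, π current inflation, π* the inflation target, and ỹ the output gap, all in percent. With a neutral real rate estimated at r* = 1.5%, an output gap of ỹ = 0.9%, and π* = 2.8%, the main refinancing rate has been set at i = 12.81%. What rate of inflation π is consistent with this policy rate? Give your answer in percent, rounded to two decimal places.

Collecting π: i = r* + (1 + 0.8) π − 0.8 π* + 0.97 ỹ
1.8 π = 12.81 − 1.5 + 0.8 × 2.8 − 0.97 × 0.9 = 12.677
π = 12.677 / 1.8 = 7.04

7.04%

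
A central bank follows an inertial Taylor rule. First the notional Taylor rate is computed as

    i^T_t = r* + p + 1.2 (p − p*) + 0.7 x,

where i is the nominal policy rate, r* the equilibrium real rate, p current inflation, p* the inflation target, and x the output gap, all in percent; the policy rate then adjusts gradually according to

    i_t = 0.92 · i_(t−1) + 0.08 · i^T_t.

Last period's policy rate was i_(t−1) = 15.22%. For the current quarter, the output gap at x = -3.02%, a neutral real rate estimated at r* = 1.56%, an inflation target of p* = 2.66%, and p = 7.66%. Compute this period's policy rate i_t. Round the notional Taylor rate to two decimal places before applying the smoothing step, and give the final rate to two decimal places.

i^T_t = 1.56 + 7.66 + 1.2 × (7.66 − 2.66) + 0.7 × (-3.02)
   = 1.56 + 7.66 + 6 − 2.114 = 13.11
i_t = 0.92 × 15.22 + 0.08 × 13.11 = 14.0024 + 1.0488 = 15.05

15.05%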